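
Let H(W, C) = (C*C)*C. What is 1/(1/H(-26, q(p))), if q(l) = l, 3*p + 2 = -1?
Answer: -1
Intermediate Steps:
p = -1 (p = -⅔ + (⅓)*(-1) = -⅔ - ⅓ = -1)
H(W, C) = C³ (H(W, C) = C²*C = C³)
1/(1/H(-26, q(p))) = 1/(1/((-1)³)) = 1/(1/(-1)) = 1/(-1) = -1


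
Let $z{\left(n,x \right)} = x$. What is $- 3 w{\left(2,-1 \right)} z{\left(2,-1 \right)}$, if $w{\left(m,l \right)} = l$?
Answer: $-3$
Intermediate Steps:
$- 3 w{\left(2,-1 \right)} z{\left(2,-1 \right)} = \left(-3\right) \left(-1\right) \left(-1\right) = 3 \left(-1\right) = -3$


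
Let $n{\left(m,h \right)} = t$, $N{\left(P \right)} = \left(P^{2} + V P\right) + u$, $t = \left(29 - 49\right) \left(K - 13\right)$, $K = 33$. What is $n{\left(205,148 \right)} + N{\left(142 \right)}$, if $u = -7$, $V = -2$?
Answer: $19473$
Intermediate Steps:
$t = -400$ ($t = \left(29 - 49\right) \left(33 - 13\right) = \left(-20\right) 20 = -400$)
$N{\left(P \right)} = -7 + P^{2} - 2 P$ ($N{\left(P \right)} = \left(P^{2} - 2 P\right) - 7 = -7 + P^{2} - 2 P$)
$n{\left(m,h \right)} = -400$
$n{\left(205,148 \right)} + N{\left(142 \right)} = -400 - \left(291 - 20164\right) = -400 - -19873 = -400 + 19873 = 19473$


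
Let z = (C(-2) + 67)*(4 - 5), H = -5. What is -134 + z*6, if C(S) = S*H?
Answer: -596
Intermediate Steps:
C(S) = -5*S (C(S) = S*(-5) = -5*S)
z = -77 (z = (-5*(-2) + 67)*(4 - 5) = (10 + 67)*(-1) = 77*(-1) = -77)
-134 + z*6 = -134 - 77*6 = -134 - 462 = -596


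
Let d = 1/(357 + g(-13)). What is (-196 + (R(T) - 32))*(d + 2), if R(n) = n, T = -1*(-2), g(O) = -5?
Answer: -79665/176 ≈ -452.64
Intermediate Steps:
T = 2
d = 1/352 (d = 1/(357 - 5) = 1/352 ≈ 0.0028409)
(-196 + (R(T) - 32))*(d + 2) = (-196 + (2 - 32))*(1/352 + 2) = (-196 - 30)*(705/352) = -226*705/352 = -79665/176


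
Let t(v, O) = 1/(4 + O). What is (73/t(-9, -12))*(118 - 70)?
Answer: -28032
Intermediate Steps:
(73/t(-9, -12))*(118 - 70) = (73/(1/(4 - 12)))*(118 - 70) = (73/(1/(-8)))*48 = (73/(-⅛))*48 = (73*(-8))*48 = -584*48 = -28032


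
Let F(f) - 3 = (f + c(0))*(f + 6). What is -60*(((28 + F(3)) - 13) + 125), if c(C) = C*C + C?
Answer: -10200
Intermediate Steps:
c(C) = C + C**2 (c(C) = C**2 + C = C + C**2)
F(f) = 3 + f*(6 + f) (F(f) = 3 + (f + 0*(1 + 0))*(f + 6) = 3 + (f + 0*1)*(6 + f) = 3 + (f + 0)*(6 + f) = 3 + f*(6 + f))
-60*(((28 + F(3)) - 13) + 125) = -60*(((28 + (3 + 3**2 + 6*3)) - 13) + 125) = -60*(((28 + (3 + 9 + 18)) - 13) + 125) = -60*(((28 + 30) - 13) + 125) = -60*((58 - 13) + 125) = -60*(45 + 125) = -60*170 = -10200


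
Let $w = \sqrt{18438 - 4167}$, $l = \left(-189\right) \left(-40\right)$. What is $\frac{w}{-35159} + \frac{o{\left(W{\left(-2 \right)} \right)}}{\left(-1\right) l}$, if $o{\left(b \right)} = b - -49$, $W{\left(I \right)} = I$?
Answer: $- \frac{47}{7560} - \frac{\sqrt{14271}}{35159} \approx -0.0096147$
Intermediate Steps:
$l = 7560$
$o{\left(b \right)} = 49 + b$ ($o{\left(b \right)} = b + 49 = 49 + b$)
$w = \sqrt{14271} \approx 119.46$
$\frac{w}{-35159} + \frac{o{\left(W{\left(-2 \right)} \right)}}{\left(-1\right) l} = \frac{\sqrt{14271}}{-35159} + \frac{49 - 2}{\left(-1\right) 7560} = \sqrt{14271} \left(- \frac{1}{35159}\right) + \frac{47}{-7560} = - \frac{\sqrt{14271}}{35159} + 47 \left(- \frac{1}{7560}\right) = - \frac{\sqrt{14271}}{35159} - \frac{47}{7560} = - \frac{47}{7560} - \frac{\sqrt{14271}}{35159}$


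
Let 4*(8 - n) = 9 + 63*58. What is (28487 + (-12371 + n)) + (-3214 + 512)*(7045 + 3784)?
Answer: -116978999/4 ≈ -2.9245e+7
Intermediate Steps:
n = -3631/4 (n = 8 - (9 + 63*58)/4 = 8 - (9 + 3654)/4 = 8 - ¼*3663 = 8 - 3663/4 = -3631/4 ≈ -907.75)
(28487 + (-12371 + n)) + (-3214 + 512)*(7045 + 3784) = (28487 + (-12371 - 3631/4)) + (-3214 + 512)*(7045 + 3784) = (28487 - 53115/4) - 2702*10829 = 60833/4 - 29259958 = -116978999/4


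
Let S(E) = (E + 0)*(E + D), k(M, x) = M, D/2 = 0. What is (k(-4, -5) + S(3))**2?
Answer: 25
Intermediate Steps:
D = 0 (D = 2*0 = 0)
S(E) = E**2 (S(E) = (E + 0)*(E + 0) = E*E = E**2)
(k(-4, -5) + S(3))**2 = (-4 + 3**2)**2 = (-4 + 9)**2 = 5**2 = 25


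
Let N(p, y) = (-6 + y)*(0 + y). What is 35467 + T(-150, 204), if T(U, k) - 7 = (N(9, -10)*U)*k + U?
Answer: -4860676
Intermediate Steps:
N(p, y) = y*(-6 + y) (N(p, y) = (-6 + y)*y = y*(-6 + y))
T(U, k) = 7 + U + 160*U*k (T(U, k) = 7 + (((-10*(-6 - 10))*U)*k + U) = 7 + (((-10*(-16))*U)*k + U) = 7 + ((160*U)*k + U) = 7 + (160*U*k + U) = 7 + (U + 160*U*k) = 7 + U + 160*U*k)
35467 + T(-150, 204) = 35467 + (7 - 150 + 160*(-150)*204) = 35467 + (7 - 150 - 4896000) = 35467 - 4896143 = -4860676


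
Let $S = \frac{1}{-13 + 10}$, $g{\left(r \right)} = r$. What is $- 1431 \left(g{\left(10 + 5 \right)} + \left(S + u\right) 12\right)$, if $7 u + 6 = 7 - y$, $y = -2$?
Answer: $- \frac{161703}{7} \approx -23100.0$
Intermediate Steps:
$S = - \frac{1}{3}$ ($S = \frac{1}{-3} = - \frac{1}{3} \approx -0.33333$)
$u = \frac{3}{7}$ ($u = - \frac{6}{7} + \frac{7 - -2}{7} = - \frac{6}{7} + \frac{7 + 2}{7} = - \frac{6}{7} + \frac{1}{7} \cdot 9 = - \frac{6}{7} + \frac{9}{7} = \frac{3}{7} \approx 0.42857$)
$- 1431 \left(g{\left(10 + 5 \right)} + \left(S + u\right) 12\right) = - 1431 \left(\left(10 + 5\right) + \left(- \frac{1}{3} + \frac{3}{7}\right) 12\right) = - 1431 \left(15 + \frac{2}{21} \cdot 12\right) = - 1431 \left(15 + \frac{8}{7}\right) = \left(-1431\right) \frac{113}{7} = - \frac{161703}{7}$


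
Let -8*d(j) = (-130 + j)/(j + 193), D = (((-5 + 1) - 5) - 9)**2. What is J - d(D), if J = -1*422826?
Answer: -874404071/2068 ≈ -4.2283e+5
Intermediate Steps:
J = -422826
D = 324 (D = ((-4 - 5) - 9)**2 = (-9 - 9)**2 = (-18)**2 = 324)
d(j) = -(-130 + j)/(8*(193 + j)) (d(j) = -(-130 + j)/(8*(j + 193)) = -(-130 + j)/(8*(193 + j)))
J - d(D) = -422826 - (130 - 1*324)/(8*(193 + 324)) = -422826 - (130 - 324)/(8*517) = -422826 - (-194)/(8*517) = -422826 - 1*(-97/2068) = -422826 + 97/2068 = -874404071/2068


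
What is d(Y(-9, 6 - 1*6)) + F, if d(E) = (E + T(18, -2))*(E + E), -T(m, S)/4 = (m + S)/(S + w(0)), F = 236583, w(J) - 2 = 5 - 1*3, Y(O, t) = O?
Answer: 237321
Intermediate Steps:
w(J) = 4 (w(J) = 2 + (5 - 1*3) = 2 + (5 - 3) = 2 + 2 = 4)
T(m, S) = -4*(S + m)/(4 + S) (T(m, S) = -4*(m + S)/(S + 4) = -4*(S + m)/(4 + S))
d(E) = 2*E*(-32 + E) (d(E) = (E + 4*(-1*(-2) - 1*18)/(4 - 2))*(E + E) = (E + 4*(2 - 18)/2)*(2*E) = (E + 4*(1/2)*(-16))*(2*E) = (E - 32)*(2*E) = (-32 + E)*(2*E) = 2*E*(-32 + E))
d(Y(-9, 6 - 1*6)) + F = 2*(-9)*(-32 - 9) + 236583 = 2*(-9)*(-41) + 236583 = 738 + 236583 = 237321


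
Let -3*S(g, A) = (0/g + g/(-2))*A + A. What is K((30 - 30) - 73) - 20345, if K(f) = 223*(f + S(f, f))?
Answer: 333727/2 ≈ 1.6686e+5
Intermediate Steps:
S(g, A) = -A/3 + A*g/6 (S(g, A) = -((0/g + g/(-2))*A + A)/3 = -((0 + g*(-½))*A + A)/3 = -((0 - g/2)*A + A)/3 = -((-g/2)*A + A)/3 = -(-A*g/2 + A)/3 = -(A - A*g/2)/3 = -A/3 + A*g/6)
K(f) = 223*f + 223*f*(-2 + f)/6 (K(f) = 223*(f + f*(-2 + f)/6) = 223*f + 223*f*(-2 + f)/6)
K((30 - 30) - 73) - 20345 = 223*((30 - 30) - 73)*(4 + ((30 - 30) - 73))/6 - 20345 = 223*(0 - 73)*(4 + (0 - 73))/6 - 20345 = (223/6)*(-73)*(4 - 73) - 20345 = (223/6)*(-73)*(-69) - 20345 = 374417/2 - 20345 = 333727/2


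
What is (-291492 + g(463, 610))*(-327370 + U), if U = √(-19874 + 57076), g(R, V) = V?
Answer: 95226040340 - 290882*√37202 ≈ 9.5170e+10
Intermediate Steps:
U = √37202 ≈ 192.88
(-291492 + g(463, 610))*(-327370 + U) = (-291492 + 610)*(-327370 + √37202) = -290882*(-327370 + √37202) = 95226040340 - 290882*√37202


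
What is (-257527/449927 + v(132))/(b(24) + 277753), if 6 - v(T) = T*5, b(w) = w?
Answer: -294509785/124979372279 ≈ -0.0023565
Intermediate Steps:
v(T) = 6 - 5*T (v(T) = 6 - T*5 = 6 - 5*T)
(-257527/449927 + v(132))/(b(24) + 277753) = (-257527/449927 + (6 - 5*132))/(24 + 277753) = (-257527*1/449927 + (6 - 660))/277777 = (-257527/449927 - 654)*(1/277777) = -294509785/449927*1/277777 = -294509785/124979372279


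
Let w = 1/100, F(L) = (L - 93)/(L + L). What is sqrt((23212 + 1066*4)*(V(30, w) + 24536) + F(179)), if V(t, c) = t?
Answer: sqrt(21626887311753)/179 ≈ 25980.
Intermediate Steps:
F(L) = (-93 + L)/(2*L) (F(L) = (-93 + L)/((2*L)) = (-93 + L)*(1/(2*L)) = (-93 + L)/(2*L))
w = 1/100 ≈ 0.010000
sqrt((23212 + 1066*4)*(V(30, w) + 24536) + F(179)) = sqrt((23212 + 1066*4)*(30 + 24536) + (1/2)*(-93 + 179)/179) = sqrt((23212 + 4264)*24566 + (1/2)*(1/179)*86) = sqrt(27476*24566 + 43/179) = sqrt(674975416 + 43/179) = sqrt(120820599507/179) = sqrt(21626887311753)/179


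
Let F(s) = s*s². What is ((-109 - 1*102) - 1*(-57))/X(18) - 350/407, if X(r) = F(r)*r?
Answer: -18402139/21362616 ≈ -0.86142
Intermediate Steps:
F(s) = s³
X(r) = r⁴ (X(r) = r³*r = r⁴)
((-109 - 1*102) - 1*(-57))/X(18) - 350/407 = ((-109 - 1*102) - 1*(-57))/(18⁴) - 350/407 = ((-109 - 102) + 57)/104976 - 350*1/407 = (-211 + 57)*(1/104976) - 350/407 = -154*1/104976 - 350/407 = -77/52488 - 350/407 = -18402139/21362616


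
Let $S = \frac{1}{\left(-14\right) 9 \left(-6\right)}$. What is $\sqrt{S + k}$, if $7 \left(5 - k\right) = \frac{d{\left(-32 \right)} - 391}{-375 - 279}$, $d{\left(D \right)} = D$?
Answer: $\frac{\sqrt{925934835}}{13734} \approx 2.2156$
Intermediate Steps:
$k = \frac{7489}{1526}$ ($k = 5 - \frac{\left(-32 - 391\right) \frac{1}{-375 - 279}}{7} = 5 - \frac{\left(-423\right) \frac{1}{-375 - 279}}{7} = 5 - \frac{\left(-423\right) \frac{1}{-654}}{7} = 5 - \frac{\left(-423\right) \left(- \frac{1}{654}\right)}{7} = 5 - \frac{141}{1526} = \frac{7489}{1526} \approx 4.9076$)
$S = \frac{1}{756}$ ($S = \frac{1}{\left(-126\right) \left(-6\right)} = \frac{1}{756} \approx 0.0013228$)
$\sqrt{S + k} = \sqrt{\frac{1}{756} + \frac{7489}{1526}} = \sqrt{\frac{404515}{82404}} = \frac{\sqrt{925934835}}{13734}$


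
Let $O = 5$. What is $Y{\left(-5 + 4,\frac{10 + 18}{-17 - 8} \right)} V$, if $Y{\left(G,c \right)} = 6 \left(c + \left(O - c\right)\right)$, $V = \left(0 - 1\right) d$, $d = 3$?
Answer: $-90$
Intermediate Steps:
$V = -3$ ($V = \left(0 - 1\right) 3 = \left(-1\right) 3 = -3$)
$Y{\left(G,c \right)} = 30$ ($Y{\left(G,c \right)} = 6 \left(c - \left(-5 + c\right)\right) = 6 \cdot 5 = 30$)
$Y{\left(-5 + 4,\frac{10 + 18}{-17 - 8} \right)} V = 30 \left(-3\right) = -90$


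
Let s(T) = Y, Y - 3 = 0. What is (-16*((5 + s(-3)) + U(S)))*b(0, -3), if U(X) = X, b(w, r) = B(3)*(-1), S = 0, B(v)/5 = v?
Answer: 1920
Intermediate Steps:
Y = 3 (Y = 3 + 0 = 3)
B(v) = 5*v
b(w, r) = -15 (b(w, r) = (5*3)*(-1) = 15*(-1) = -15)
s(T) = 3
(-16*((5 + s(-3)) + U(S)))*b(0, -3) = -16*((5 + 3) + 0)*(-15) = -16*(8 + 0)*(-15) = -16*8*(-15) = -128*(-15) = 1920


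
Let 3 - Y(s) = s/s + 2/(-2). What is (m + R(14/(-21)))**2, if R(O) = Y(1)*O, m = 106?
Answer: 10816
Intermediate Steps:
Y(s) = 3 (Y(s) = 3 - (s/s + 2/(-2)) = 3 - (1 + 2*(-1/2)) = 3 - (1 - 1) = 3 - 1*0 = 3 + 0 = 3)
R(O) = 3*O
(m + R(14/(-21)))**2 = (106 + 3*(14/(-21)))**2 = (106 + 3*(14*(-1/21)))**2 = (106 + 3*(-2/3))**2 = (106 - 2)**2 = 104**2 = 10816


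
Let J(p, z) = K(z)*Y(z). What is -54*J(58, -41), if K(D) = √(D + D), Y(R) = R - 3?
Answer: 2376*I*√82 ≈ 21516.0*I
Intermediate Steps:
Y(R) = -3 + R
K(D) = √2*√D (K(D) = √(2*D) = √2*√D)
J(p, z) = √2*√z*(-3 + z) (J(p, z) = (√2*√z)*(-3 + z) = √2*√z*(-3 + z))
-54*J(58, -41) = -54*√2*√(-41)*(-3 - 41) = -54*√2*I*√41*(-44) = -(-2376)*I*√82 = 2376*I*√82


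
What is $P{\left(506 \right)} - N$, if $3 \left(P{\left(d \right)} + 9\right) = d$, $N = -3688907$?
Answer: $\frac{11067200}{3} \approx 3.6891 \cdot 10^{6}$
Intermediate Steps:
$P{\left(d \right)} = -9 + \frac{d}{3}$
$P{\left(506 \right)} - N = \left(-9 + \frac{1}{3} \cdot 506\right) - -3688907 = \left(-9 + \frac{506}{3}\right) + 3688907 = \frac{479}{3} + 3688907 = \frac{11067200}{3}$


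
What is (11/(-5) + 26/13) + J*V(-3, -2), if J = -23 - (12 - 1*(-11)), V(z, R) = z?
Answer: 689/5 ≈ 137.80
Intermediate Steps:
J = -46 (J = -23 - (12 + 11) = -23 - 1*23 = -23 - 23 = -46)
(11/(-5) + 26/13) + J*V(-3, -2) = (11/(-5) + 26/13) - 46*(-3) = (11*(-⅕) + 26*(1/13)) + 138 = (-11/5 + 2) + 138 = -⅕ + 138 = 689/5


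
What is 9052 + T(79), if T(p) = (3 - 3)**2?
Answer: 9052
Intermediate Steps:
T(p) = 0 (T(p) = 0**2 = 0)
9052 + T(79) = 9052 + 0 = 9052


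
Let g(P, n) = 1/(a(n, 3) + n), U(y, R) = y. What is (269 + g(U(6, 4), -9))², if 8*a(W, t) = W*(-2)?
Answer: 52693081/729 ≈ 72281.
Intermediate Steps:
a(W, t) = -W/4 (a(W, t) = (W*(-2))/8 = (-2*W)/8 = -W/4)
g(P, n) = 4/(3*n) (g(P, n) = 1/(-n/4 + n) = 1/(3*n/4) = 4/(3*n))
(269 + g(U(6, 4), -9))² = (269 + (4/3)/(-9))² = (269 + (4/3)*(-⅑))² = (269 - 4/27)² = (7259/27)² = 52693081/729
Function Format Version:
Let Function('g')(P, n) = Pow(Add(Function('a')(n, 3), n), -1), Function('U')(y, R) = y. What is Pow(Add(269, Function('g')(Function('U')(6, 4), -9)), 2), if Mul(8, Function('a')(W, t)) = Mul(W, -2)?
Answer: Rational(52693081, 729) ≈ 72281.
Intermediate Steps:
Function('a')(W, t) = Mul(Rational(-1, 4), W) (Function('a')(W, t) = Mul(Rational(1, 8), Mul(W, -2)) = Mul(Rational(1, 8), Mul(-2, W)) = Mul(Rational(-1, 4), W))
Function('g')(P, n) = Mul(Rational(4, 3), Pow(n, -1)) (Function('g')(P, n) = Pow(Add(Mul(Rational(-1, 4), n), n), -1) = Pow(Mul(Rational(3, 4), n), -1) = Mul(Rational(4, 3), Pow(n, -1)))
Pow(Add(269, Function('g')(Function('U')(6, 4), -9)), 2) = Pow(Add(269, Mul(Rational(4, 3), Pow(-9, -1))), 2) = Pow(Add(269, Mul(Rational(4, 3), Rational(-1, 9))), 2) = Pow(Add(269, Rational(-4, 27)), 2) = Pow(Rational(7259, 27), 2) = Rational(52693081, 729)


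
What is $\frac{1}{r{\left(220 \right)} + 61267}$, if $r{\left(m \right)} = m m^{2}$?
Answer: $\frac{1}{10709267} \approx 9.3377 \cdot 10^{-8}$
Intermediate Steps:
$r{\left(m \right)} = m^{3}$
$\frac{1}{r{\left(220 \right)} + 61267} = \frac{1}{220^{3} + 61267} = \frac{1}{10648000 + 61267} = \frac{1}{10709267}$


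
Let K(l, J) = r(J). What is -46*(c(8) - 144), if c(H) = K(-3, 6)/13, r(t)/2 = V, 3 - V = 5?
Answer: 86296/13 ≈ 6638.2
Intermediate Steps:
V = -2 (V = 3 - 1*5 = 3 - 5 = -2)
r(t) = -4 (r(t) = 2*(-2) = -4)
K(l, J) = -4
c(H) = -4/13
-46*(c(8) - 144) = -46*(-4/13 - 144) = -46*(-1876/13) = 86296/13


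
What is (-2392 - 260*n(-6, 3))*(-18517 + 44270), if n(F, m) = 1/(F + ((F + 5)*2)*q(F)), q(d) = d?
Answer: -188151418/3 ≈ -6.2717e+7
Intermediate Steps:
n(F, m) = 1/(F + F*(10 + 2*F)) (n(F, m) = 1/(F + ((F + 5)*2)*F) = 1/(F + ((5 + F)*2)*F) = 1/(F + (10 + 2*F)*F) = 1/(F + F*(10 + 2*F)))
(-2392 - 260*n(-6, 3))*(-18517 + 44270) = (-2392 - 260/((-6)*(11 + 2*(-6))))*(-18517 + 44270) = (-2392 - (-130)/(3*(11 - 12)))*25753 = (-2392 - (-130)/(3*(-1)))*25753 = (-2392 - (-130)*(-1)/3)*25753 = (-2392 - 260*⅙)*25753 = (-2392 - 130/3)*25753 = -7306/3*25753 = -188151418/3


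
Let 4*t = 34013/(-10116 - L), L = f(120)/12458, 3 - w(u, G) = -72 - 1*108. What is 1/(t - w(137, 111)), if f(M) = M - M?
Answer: -40464/7438925 ≈ -0.0054395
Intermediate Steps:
f(M) = 0
w(u, G) = 183 (w(u, G) = 3 - (-72 - 1*108) = 3 - (-72 - 108) = 3 - 1*(-180) = 3 + 180 = 183)
L = 0 (L = 0/12458 = 0*(1/12458) = 0)
t = -34013/40464 (t = (34013/(-10116 - 1*0))/4 = (34013/(-10116 + 0))/4 = (34013/(-10116))/4 = (34013*(-1/10116))/4 = (¼)*(-34013/10116) = -34013/40464 ≈ -0.84057)
1/(t - w(137, 111)) = 1/(-34013/40464 - 1*183) = 1/(-34013/40464 - 183) = 1/(-7438925/40464) = -40464/7438925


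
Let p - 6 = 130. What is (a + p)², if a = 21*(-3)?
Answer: 5329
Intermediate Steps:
p = 136 (p = 6 + 130 = 136)
a = -63
(a + p)² = (-63 + 136)² = 73² = 5329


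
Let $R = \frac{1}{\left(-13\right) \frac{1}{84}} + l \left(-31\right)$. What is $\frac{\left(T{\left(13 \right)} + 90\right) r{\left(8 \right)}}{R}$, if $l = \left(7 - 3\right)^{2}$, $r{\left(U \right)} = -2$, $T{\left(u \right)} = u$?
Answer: $\frac{1339}{3266} \approx 0.40998$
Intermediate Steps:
$l = 16$ ($l = 4^{2} = 16$)
$R = - \frac{6532}{13}$ ($R = \frac{1}{\left(-13\right) \frac{1}{84}} + 16 \left(-31\right) = \frac{1}{\left(-13\right) \frac{1}{84}} - 496 = \frac{1}{- \frac{13}{84}} - 496 = - \frac{84}{13} - 496 = - \frac{6532}{13} \approx -502.46$)
$\frac{\left(T{\left(13 \right)} + 90\right) r{\left(8 \right)}}{R} = \frac{\left(13 + 90\right) \left(-2\right)}{- \frac{6532}{13}} = 103 \left(-2\right) \left(- \frac{13}{6532}\right) = \left(-206\right) \left(- \frac{13}{6532}\right) = \frac{1339}{3266}$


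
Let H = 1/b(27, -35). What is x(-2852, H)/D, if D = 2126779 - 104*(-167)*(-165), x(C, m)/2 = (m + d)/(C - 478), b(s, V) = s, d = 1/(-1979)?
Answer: 1952/65740584364245 ≈ 2.9692e-11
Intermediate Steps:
d = -1/1979 ≈ -0.00050531
H = 1/27 ≈ 0.037037
x(C, m) = 2*(-1/1979 + m)/(-478 + C) (x(C, m) = 2*((m - 1/1979)/(C - 478)) = 2*((-1/1979 + m)/(-478 + C)) = 2*(-1/1979 + m)/(-478 + C))
D = -738941 (D = 2126779 + 17368*(-165) = 2126779 - 2865720 = -738941)
x(-2852, H)/D = (2*(-1 + 1979*(1/27))/(1979*(-478 - 2852)))/(-738941) = ((2/1979)*(-1 + 1979/27)/(-3330))*(-1/738941) = ((2/1979)*(-1/3330)*(1952/27))*(-1/738941) = -1952/88965945*(-1/738941) = 1952/65740584364245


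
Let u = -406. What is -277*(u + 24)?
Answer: 105814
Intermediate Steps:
-277*(u + 24) = -277*(-406 + 24) = -277*(-382) = 105814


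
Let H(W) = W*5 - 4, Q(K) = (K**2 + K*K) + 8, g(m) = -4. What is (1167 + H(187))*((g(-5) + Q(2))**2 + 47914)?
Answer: 100825684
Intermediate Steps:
Q(K) = 8 + 2*K**2 (Q(K) = (K**2 + K**2) + 8 = 2*K**2 + 8 = 8 + 2*K**2)
H(W) = -4 + 5*W (H(W) = 5*W - 4 = -4 + 5*W)
(1167 + H(187))*((g(-5) + Q(2))**2 + 47914) = (1167 + (-4 + 5*187))*((-4 + (8 + 2*2**2))**2 + 47914) = (1167 + (-4 + 935))*((-4 + (8 + 2*4))**2 + 47914) = (1167 + 931)*((-4 + (8 + 8))**2 + 47914) = 2098*((-4 + 16)**2 + 47914) = 2098*(12**2 + 47914) = 2098*(144 + 47914) = 2098*48058 = 100825684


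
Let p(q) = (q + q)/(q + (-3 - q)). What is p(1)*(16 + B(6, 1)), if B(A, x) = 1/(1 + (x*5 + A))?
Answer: -193/18 ≈ -10.722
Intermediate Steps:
B(A, x) = 1/(1 + A + 5*x) (B(A, x) = 1/(1 + (5*x + A)) = 1/(1 + (A + 5*x)) = 1/(1 + A + 5*x))
p(q) = -2*q/3 (p(q) = (2*q)/(-3) = (2*q)*(-⅓) = -2*q/3)
p(1)*(16 + B(6, 1)) = (-⅔*1)*(16 + 1/(1 + 6 + 5*1)) = -2*(16 + 1/(1 + 6 + 5))/3 = -2*(16 + 1/12)/3 = -⅔*193/12 = -193/18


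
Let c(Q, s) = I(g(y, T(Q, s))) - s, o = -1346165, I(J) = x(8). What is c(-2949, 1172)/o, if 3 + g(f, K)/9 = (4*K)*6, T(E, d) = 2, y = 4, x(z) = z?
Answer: 1164/1346165 ≈ 0.00086468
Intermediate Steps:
g(f, K) = -27 + 216*K (g(f, K) = -27 + 9*((4*K)*6) = -27 + 9*(24*K) = -27 + 216*K)
I(J) = 8
c(Q, s) = 8 - s
c(-2949, 1172)/o = (8 - 1*1172)/(-1346165) = (8 - 1172)*(-1/1346165) = -1164*(-1/1346165) = 1164/1346165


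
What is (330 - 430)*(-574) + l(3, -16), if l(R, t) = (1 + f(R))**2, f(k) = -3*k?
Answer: 57464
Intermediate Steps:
l(R, t) = (1 - 3*R)**2
(330 - 430)*(-574) + l(3, -16) = (330 - 430)*(-574) + (-1 + 3*3)**2 = -100*(-574) + (-1 + 9)**2 = 57400 + 8**2 = 57400 + 64 = 57464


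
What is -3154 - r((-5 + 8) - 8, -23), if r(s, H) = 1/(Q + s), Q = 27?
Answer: -69389/22 ≈ -3154.0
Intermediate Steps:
r(s, H) = 1/(27 + s)
-3154 - r((-5 + 8) - 8, -23) = -3154 - 1/(27 + ((-5 + 8) - 8)) = -3154 - 1/(27 + (3 - 8)) = -3154 - 1/(27 - 5) = -3154 - 1/22 = -69389/22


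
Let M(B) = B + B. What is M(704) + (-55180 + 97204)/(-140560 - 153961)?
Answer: 414643544/294521 ≈ 1407.9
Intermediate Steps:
M(B) = 2*B
M(704) + (-55180 + 97204)/(-140560 - 153961) = 2*704 + (-55180 + 97204)/(-140560 - 153961) = 1408 + 42024/(-294521) = 1408 + 42024*(-1/294521) = 1408 - 42024/294521 = 414643544/294521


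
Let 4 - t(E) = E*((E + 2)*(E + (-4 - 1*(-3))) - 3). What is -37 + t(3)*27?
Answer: -496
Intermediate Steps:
t(E) = 4 - E*(-3 + (-1 + E)*(2 + E)) (t(E) = 4 - E*((E + 2)*(E + (-4 - 1*(-3))) - 3) = 4 - E*((2 + E)*(E + (-4 + 3)) - 3) = 4 - E*((2 + E)*(E - 1) - 3) = 4 - E*((2 + E)*(-1 + E) - 3) = 4 - E*((-1 + E)*(2 + E) - 3) = 4 - E*(-3 + (-1 + E)*(2 + E)))
-37 + t(3)*27 = -37 + (4 - 1*3² - 1*3³ + 5*3)*27 = -37 + (4 - 1*9 - 1*27 + 15)*27 = -37 + (4 - 9 - 27 + 15)*27 = -37 - 17*27 = -37 - 459 = -496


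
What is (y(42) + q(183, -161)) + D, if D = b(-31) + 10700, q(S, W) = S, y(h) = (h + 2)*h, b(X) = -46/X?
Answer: 394707/31 ≈ 12732.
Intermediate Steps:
y(h) = h*(2 + h) (y(h) = (2 + h)*h = h*(2 + h))
D = 331746/31 (D = -46/(-31) + 10700 = -46*(-1/31) + 10700 = 46/31 + 10700 = 331746/31 ≈ 10701.)
(y(42) + q(183, -161)) + D = (42*(2 + 42) + 183) + 331746/31 = (42*44 + 183) + 331746/31 = (1848 + 183) + 331746/31 = 2031 + 331746/31 = 394707/31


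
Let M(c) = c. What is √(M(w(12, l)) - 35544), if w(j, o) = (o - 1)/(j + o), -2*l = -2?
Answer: 2*I*√8886 ≈ 188.53*I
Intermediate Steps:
l = 1 (l = -½*(-2) = 1)
w(j, o) = (-1 + o)/(j + o)
√(M(w(12, l)) - 35544) = √((-1 + 1)/(12 + 1) - 35544) = √(0/13 - 35544) = √((1/13)*0 - 35544) = √(0 - 35544) = √(-35544) = 2*I*√8886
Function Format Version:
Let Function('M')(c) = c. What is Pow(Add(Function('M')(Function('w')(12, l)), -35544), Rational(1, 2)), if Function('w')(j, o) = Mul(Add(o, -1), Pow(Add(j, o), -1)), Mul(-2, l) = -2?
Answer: Mul(2, I, Pow(8886, Rational(1, 2))) ≈ Mul(188.53, I)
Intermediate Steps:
l = 1 (l = Mul(Rational(-1, 2), -2) = 1)
Function('w')(j, o) = Mul(Pow(Add(j, o), -1), Add(-1, o)) (Function('w')(j, o) = Mul(Add(-1, o), Pow(Add(j, o), -1)) = Mul(Pow(Add(j, o), -1), Add(-1, o)))
Pow(Add(Function('M')(Function('w')(12, l)), -35544), Rational(1, 2)) = Pow(Add(Mul(Pow(Add(12, 1), -1), Add(-1, 1)), -35544), Rational(1, 2)) = Pow(Add(Mul(Pow(13, -1), 0), -35544), Rational(1, 2)) = Pow(Add(Mul(Rational(1, 13), 0), -35544), Rational(1, 2)) = Pow(Add(0, -35544), Rational(1, 2)) = Pow(-35544, Rational(1, 2)) = Mul(2, I, Pow(8886, Rational(1, 2)))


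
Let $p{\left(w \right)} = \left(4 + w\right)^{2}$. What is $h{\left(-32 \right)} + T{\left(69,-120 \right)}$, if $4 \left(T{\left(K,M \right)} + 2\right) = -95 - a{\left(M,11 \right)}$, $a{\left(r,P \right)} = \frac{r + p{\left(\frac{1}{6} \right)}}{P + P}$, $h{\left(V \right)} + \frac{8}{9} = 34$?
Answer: $\frac{9005}{1056} \approx 8.5275$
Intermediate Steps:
$h{\left(V \right)} = \frac{298}{9}$ ($h{\left(V \right)} = - \frac{8}{9} + 34 = \frac{298}{9}$)
$a{\left(r,P \right)} = \frac{\frac{625}{36} + r}{2 P}$ ($a{\left(r,P \right)} = \frac{r + \left(4 + \frac{1}{6}\right)^{2}}{P + P} = \frac{r + \left(4 + \frac{1}{6}\right)^{2}}{2 P} = \left(r + \left(\frac{25}{6}\right)^{2}\right) \frac{1}{2 P} = \left(r + \frac{625}{36}\right) \frac{1}{2 P} = \left(\frac{625}{36} + r\right) \frac{1}{2 P} = \frac{\frac{625}{36} + r}{2 P}$)
$T{\left(K,M \right)} = - \frac{82201}{3168} - \frac{M}{88}$ ($T{\left(K,M \right)} = -2 + \frac{-95 - \frac{625 + 36 M}{72 \cdot 11}}{4} = -2 + \frac{-95 - \frac{1}{72} \cdot \frac{1}{11} \left(625 + 36 M\right)}{4} = -2 + \frac{-95 - \left(\frac{625}{792} + \frac{M}{22}\right)}{4} = -2 + \frac{- \frac{75865}{792} - \frac{M}{22}}{4} = -2 - \left(\frac{75865}{3168} + \frac{M}{88}\right) = - \frac{82201}{3168} - \frac{M}{88}$)
$h{\left(-32 \right)} + T{\left(69,-120 \right)} = \frac{298}{9} - \frac{77881}{3168} = \frac{9005}{1056}$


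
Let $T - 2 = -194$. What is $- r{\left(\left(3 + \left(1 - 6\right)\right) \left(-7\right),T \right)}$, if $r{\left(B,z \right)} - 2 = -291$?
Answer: $289$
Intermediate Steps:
$T = -192$ ($T = 2 - 194 = -192$)
$r{\left(B,z \right)} = -289$ ($r{\left(B,z \right)} = 2 - 291 = -289$)
$- r{\left(\left(3 + \left(1 - 6\right)\right) \left(-7\right),T \right)} = \left(-1\right) \left(-289\right) = 289$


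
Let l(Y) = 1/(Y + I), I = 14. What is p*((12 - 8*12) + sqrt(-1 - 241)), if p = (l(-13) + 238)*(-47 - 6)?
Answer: 1064028 - 139337*I*sqrt(2) ≈ 1.064e+6 - 1.9705e+5*I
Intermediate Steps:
l(Y) = 1/(14 + Y) (l(Y) = 1/(Y + 14) = 1/(14 + Y))
p = -12667 (p = (1/(14 - 13) + 238)*(-47 - 6) = (1/1 + 238)*(-53) = (1 + 238)*(-53) = 239*(-53) = -12667)
p*((12 - 8*12) + sqrt(-1 - 241)) = -12667*((12 - 8*12) + sqrt(-1 - 241)) = -12667*((12 - 96) + sqrt(-242)) = -12667*(-84 + 11*I*sqrt(2)) = 1064028 - 139337*I*sqrt(2)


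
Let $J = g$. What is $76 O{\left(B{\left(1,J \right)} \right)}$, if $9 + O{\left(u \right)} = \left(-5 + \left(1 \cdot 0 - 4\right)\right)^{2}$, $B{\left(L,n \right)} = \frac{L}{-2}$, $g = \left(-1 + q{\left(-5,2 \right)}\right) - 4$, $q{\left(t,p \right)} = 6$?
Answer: $5472$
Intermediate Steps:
$g = 1$ ($g = \left(-1 + 6\right) - 4 = 5 - 4 = 1$)
$J = 1$
$B{\left(L,n \right)} = - \frac{L}{2}$ ($B{\left(L,n \right)} = L \left(- \frac{1}{2}\right) = - \frac{L}{2}$)
$O{\left(u \right)} = 72$ ($O{\left(u \right)} = -9 + \left(-5 + \left(1 \cdot 0 - 4\right)\right)^{2} = -9 + \left(-5 + \left(0 - 4\right)\right)^{2} = -9 + \left(-5 - 4\right)^{2} = -9 + \left(-9\right)^{2} = -9 + 81 = 72$)
$76 O{\left(B{\left(1,J \right)} \right)} = 76 \cdot 72 = 5472$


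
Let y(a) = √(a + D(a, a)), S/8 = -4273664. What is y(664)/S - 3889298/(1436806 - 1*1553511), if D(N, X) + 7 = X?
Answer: 3889298/116705 - √1321/34189312 ≈ 33.326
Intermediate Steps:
S = -34189312 (S = 8*(-4273664) = -34189312)
D(N, X) = -7 + X
y(a) = √(-7 + 2*a) (y(a) = √(a + (-7 + a)) = √(-7 + 2*a))
y(664)/S - 3889298/(1436806 - 1*1553511) = √(-7 + 2*664)/(-34189312) - 3889298/(1436806 - 1*1553511) = √(-7 + 1328)*(-1/34189312) - 3889298/(1436806 - 1553511) = √1321*(-1/34189312) - 3889298/(-116705) = -√1321/34189312 - 3889298*(-1/116705) = -√1321/34189312 + 3889298/116705 = 3889298/116705 - √1321/34189312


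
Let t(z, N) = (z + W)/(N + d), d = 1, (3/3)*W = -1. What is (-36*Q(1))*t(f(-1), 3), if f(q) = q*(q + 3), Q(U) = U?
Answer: 27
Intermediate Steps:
W = -1
f(q) = q*(3 + q)
t(z, N) = (-1 + z)/(1 + N) (t(z, N) = (z - 1)/(N + 1) = (-1 + z)/(1 + N))
(-36*Q(1))*t(f(-1), 3) = (-36*1)*((-1 - (3 - 1))/(1 + 3)) = -36*(-1 - 1*2)/4 = -9*(-1 - 2) = -9*(-3) = -36*(-¾) = 27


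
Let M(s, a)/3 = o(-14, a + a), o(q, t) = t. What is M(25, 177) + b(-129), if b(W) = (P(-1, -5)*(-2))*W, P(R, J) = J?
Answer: -228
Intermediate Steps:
M(s, a) = 6*a (M(s, a) = 3*(a + a) = 3*(2*a) = 6*a)
b(W) = 10*W (b(W) = (-5*(-2))*W = 10*W)
M(25, 177) + b(-129) = 6*177 + 10*(-129) = 1062 - 1290 = -228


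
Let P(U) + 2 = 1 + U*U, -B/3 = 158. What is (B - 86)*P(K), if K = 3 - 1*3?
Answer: 560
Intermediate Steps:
B = -474 (B = -3*158 = -474)
K = 0 (K = 3 - 3 = 0)
P(U) = -1 + U² (P(U) = -2 + (1 + U*U) = -2 + (1 + U²) = -1 + U²)
(B - 86)*P(K) = (-474 - 86)*(-1 + 0²) = -560*(-1 + 0) = -560*(-1) = 560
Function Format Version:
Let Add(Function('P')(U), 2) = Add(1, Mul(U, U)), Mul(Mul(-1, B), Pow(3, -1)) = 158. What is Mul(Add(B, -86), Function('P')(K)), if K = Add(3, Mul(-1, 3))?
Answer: 560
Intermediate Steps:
B = -474 (B = Mul(-3, 158) = -474)
K = 0 (K = Add(3, -3) = 0)
Function('P')(U) = Add(-1, Pow(U, 2)) (Function('P')(U) = Add(-2, Add(1, Mul(U, U))) = Add(-2, Add(1, Pow(U, 2))) = Add(-1, Pow(U, 2)))
Mul(Add(B, -86), Function('P')(K)) = Mul(Add(-474, -86), Add(-1, Pow(0, 2))) = Mul(-560, Add(-1, 0)) = Mul(-560, -1) = 560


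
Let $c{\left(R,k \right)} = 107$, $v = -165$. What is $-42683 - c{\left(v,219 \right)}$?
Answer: $-42790$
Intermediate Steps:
$-42683 - c{\left(v,219 \right)} = -42683 - 107 = -42790$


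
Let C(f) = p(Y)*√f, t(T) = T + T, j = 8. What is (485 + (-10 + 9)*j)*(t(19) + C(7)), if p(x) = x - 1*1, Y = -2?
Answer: 18126 - 1431*√7 ≈ 14340.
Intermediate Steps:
t(T) = 2*T
p(x) = -1 + x (p(x) = x - 1 = -1 + x)
C(f) = -3*√f (C(f) = (-1 - 2)*√f = -3*√f)
(485 + (-10 + 9)*j)*(t(19) + C(7)) = (485 + (-10 + 9)*8)*(2*19 - 3*√7) = (485 - 1*8)*(38 - 3*√7) = (485 - 8)*(38 - 3*√7) = 477*(38 - 3*√7) = 18126 - 1431*√7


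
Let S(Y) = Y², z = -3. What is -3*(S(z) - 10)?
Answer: 3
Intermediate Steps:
-3*(S(z) - 10) = -3*((-3)² - 10) = -3*(9 - 10) = -3*(-1) = 3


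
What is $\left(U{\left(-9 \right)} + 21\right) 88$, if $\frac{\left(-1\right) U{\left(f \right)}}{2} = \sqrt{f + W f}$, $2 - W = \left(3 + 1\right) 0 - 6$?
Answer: $1848 - 1584 i \approx 1848.0 - 1584.0 i$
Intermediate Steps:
$W = 8$ ($W = 2 - \left(\left(3 + 1\right) 0 - 6\right) = 2 - \left(4 \cdot 0 - 6\right) = 2 - \left(0 - 6\right) = 2 - -6 = 2 + 6 = 8$)
$U{\left(f \right)} = - 6 \sqrt{f}$ ($U{\left(f \right)} = - 2 \sqrt{f + 8 f} = - 2 \sqrt{9 f} = - 2 \cdot 3 \sqrt{f} = - 6 \sqrt{f}$)
$\left(U{\left(-9 \right)} + 21\right) 88 = \left(- 6 \sqrt{-9} + 21\right) 88 = \left(- 6 \cdot 3 i + 21\right) 88 = \left(- 18 i + 21\right) 88 = \left(21 - 18 i\right) 88 = 1848 - 1584 i$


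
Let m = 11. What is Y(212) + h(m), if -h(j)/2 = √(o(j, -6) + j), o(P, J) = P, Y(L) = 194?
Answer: 194 - 2*√22 ≈ 184.62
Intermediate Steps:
h(j) = -2*√2*√j (h(j) = -2*√(j + j) = -2*√2*√j)
Y(212) + h(m) = 194 - 2*√2*√11 = 194 - 2*√22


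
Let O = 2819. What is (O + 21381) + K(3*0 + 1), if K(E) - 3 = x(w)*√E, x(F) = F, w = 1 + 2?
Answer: 24206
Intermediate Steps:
w = 3
K(E) = 3 + 3*√E
(O + 21381) + K(3*0 + 1) = (2819 + 21381) + (3 + 3*√(3*0 + 1)) = 24200 + (3 + 3*√(0 + 1)) = 24200 + (3 + 3*√1) = 24200 + (3 + 3*1) = 24200 + (3 + 3) = 24200 + 6 = 24206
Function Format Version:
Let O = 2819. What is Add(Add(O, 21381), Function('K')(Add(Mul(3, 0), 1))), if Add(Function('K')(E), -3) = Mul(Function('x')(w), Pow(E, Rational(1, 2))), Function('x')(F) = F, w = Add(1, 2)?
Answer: 24206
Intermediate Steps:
w = 3
Function('K')(E) = Add(3, Mul(3, Pow(E, Rational(1, 2))))
Add(Add(O, 21381), Function('K')(Add(Mul(3, 0), 1))) = Add(Add(2819, 21381), Add(3, Mul(3, Pow(Add(Mul(3, 0), 1), Rational(1, 2))))) = Add(24200, Add(3, Mul(3, Pow(Add(0, 1), Rational(1, 2))))) = Add(24200, Add(3, Mul(3, Pow(1, Rational(1, 2))))) = Add(24200, Add(3, Mul(3, 1))) = Add(24200, Add(3, 3)) = Add(24200, 6) = 24206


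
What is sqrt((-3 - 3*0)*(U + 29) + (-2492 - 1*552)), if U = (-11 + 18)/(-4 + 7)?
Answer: I*sqrt(3138) ≈ 56.018*I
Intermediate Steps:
U = 7/3 ≈ 2.3333
sqrt((-3 - 3*0)*(U + 29) + (-2492 - 1*552)) = sqrt((-3 - 3*0)*(7/3 + 29) + (-2492 - 1*552)) = sqrt((-3 + 0)*(94/3) + (-2492 - 552)) = sqrt(-3*94/3 - 3044) = sqrt(-94 - 3044) = sqrt(-3138) = I*sqrt(3138)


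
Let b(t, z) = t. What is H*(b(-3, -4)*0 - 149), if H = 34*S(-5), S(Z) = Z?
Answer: 25330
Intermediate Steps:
H = -170 (H = 34*(-5) = -170)
H*(b(-3, -4)*0 - 149) = -170*(-3*0 - 149) = -170*(0 - 149) = -170*(-149) = 25330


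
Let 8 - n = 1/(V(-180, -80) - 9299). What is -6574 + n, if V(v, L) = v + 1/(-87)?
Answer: -5414809397/824674 ≈ -6566.0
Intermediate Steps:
V(v, L) = -1/87 + v (V(v, L) = v - 1/87 = -1/87 + v)
n = 6597479/824674 (n = 8 - 1/((-1/87 - 180) - 9299) = 8 - 1/(-15661/87 - 9299) = 8 - 1/(-824674/87) = 8 - 1*(-87/824674) = 8 + 87/824674 = 6597479/824674 ≈ 8.0001)
-6574 + n = -6574 + 6597479/824674 = -5414809397/824674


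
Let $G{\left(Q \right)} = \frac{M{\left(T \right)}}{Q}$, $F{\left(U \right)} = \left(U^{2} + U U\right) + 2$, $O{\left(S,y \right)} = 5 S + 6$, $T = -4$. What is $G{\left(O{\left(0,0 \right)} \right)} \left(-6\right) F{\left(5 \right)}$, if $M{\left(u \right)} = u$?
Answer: $208$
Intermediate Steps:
$O{\left(S,y \right)} = 6 + 5 S$
$F{\left(U \right)} = 2 + 2 U^{2}$ ($F{\left(U \right)} = \left(U^{2} + U^{2}\right) + 2 = 2 U^{2} + 2 = 2 + 2 U^{2}$)
$G{\left(Q \right)} = - \frac{4}{Q}$
$G{\left(O{\left(0,0 \right)} \right)} \left(-6\right) F{\left(5 \right)} = - \frac{4}{6 + 5 \cdot 0} \left(-6\right) \left(2 + 2 \cdot 5^{2}\right) = - \frac{4}{6 + 0} \left(-6\right) \left(2 + 2 \cdot 25\right) = - \frac{4}{6} \left(-6\right) \left(2 + 50\right) = \left(-4\right) \frac{1}{6} \left(-6\right) 52 = \left(- \frac{2}{3}\right) \left(-6\right) 52 = 4 \cdot 52 = 208$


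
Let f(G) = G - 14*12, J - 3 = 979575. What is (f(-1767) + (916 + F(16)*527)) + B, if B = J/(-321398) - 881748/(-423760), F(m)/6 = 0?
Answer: -17364380890337/17024452060 ≈ -1020.0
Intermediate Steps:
J = 979578 (J = 3 + 979575 = 979578)
f(G) = -168 + G (f(G) = G - 168 = -168 + G)
F(m) = 0 (F(m) = 6*0 = 0)
B = -16464241197/17024452060 (B = 979578/(-321398) - 881748/(-423760) = 979578*(-1/321398) - 881748*(-1/423760) = -489789/160699 + 220437/105940 = -16464241197/17024452060 ≈ -0.96709)
(f(-1767) + (916 + F(16)*527)) + B = ((-168 - 1767) + (916 + 0*527)) - 16464241197/17024452060 = (-1935 + (916 + 0)) - 16464241197/17024452060 = (-1935 + 916) - 16464241197/17024452060 = -1019 - 16464241197/17024452060 = -17364380890337/17024452060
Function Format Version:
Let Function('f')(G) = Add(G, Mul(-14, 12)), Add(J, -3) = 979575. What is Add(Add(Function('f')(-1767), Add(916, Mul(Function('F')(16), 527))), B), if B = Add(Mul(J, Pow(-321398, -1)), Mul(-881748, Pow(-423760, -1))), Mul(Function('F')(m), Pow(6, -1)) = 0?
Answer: Rational(-17364380890337, 17024452060) ≈ -1020.0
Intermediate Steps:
J = 979578 (J = Add(3, 979575) = 979578)
Function('f')(G) = Add(-168, G) (Function('f')(G) = Add(G, -168) = Add(-168, G))
Function('F')(m) = 0 (Function('F')(m) = Mul(6, 0) = 0)
B = Rational(-16464241197, 17024452060) (B = Add(Mul(979578, Pow(-321398, -1)), Mul(-881748, Pow(-423760, -1))) = Add(Mul(979578, Rational(-1, 321398)), Mul(-881748, Rational(-1, 423760))) = Add(Rational(-489789, 160699), Rational(220437, 105940)) = Rational(-16464241197, 17024452060) ≈ -0.96709)
Add(Add(Function('f')(-1767), Add(916, Mul(Function('F')(16), 527))), B) = Add(Add(Add(-168, -1767), Add(916, Mul(0, 527))), Rational(-16464241197, 17024452060)) = Add(Add(-1935, Add(916, 0)), Rational(-16464241197, 17024452060)) = Add(Add(-1935, 916), Rational(-16464241197, 17024452060)) = Add(-1019, Rational(-16464241197, 17024452060)) = Rational(-17364380890337, 17024452060)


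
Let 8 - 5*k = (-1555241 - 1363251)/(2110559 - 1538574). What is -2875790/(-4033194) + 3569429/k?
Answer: 6862012128045741155/5037709364028 ≈ 1.3621e+6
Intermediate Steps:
k = 7494372/2859925 (k = 8/5 - (-1555241 - 1363251)/(5*(2110559 - 1538574)) = 8/5 - (-2918492)/(5*571985) = 8/5 - ⅕*(-2918492/571985) = 8/5 + 2918492/2859925 = 7494372/2859925 ≈ 2.6205)
-2875790/(-4033194) + 3569429/k = -2875790/(-4033194) + 3569429/(7494372/2859925) = -2875790*(-1/4033194) + 3569429*(2859925/7494372) = 1437895/2016597 + 10208299232825/7494372 = 6862012128045741155/5037709364028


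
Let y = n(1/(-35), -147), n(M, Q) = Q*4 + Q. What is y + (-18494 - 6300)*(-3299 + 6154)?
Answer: -70787605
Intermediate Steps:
n(M, Q) = 5*Q (n(M, Q) = 4*Q + Q = 5*Q)
y = -735 (y = 5*(-147) = -735)
y + (-18494 - 6300)*(-3299 + 6154) = -735 + (-18494 - 6300)*(-3299 + 6154) = -735 - 24794*2855 = -735 - 70786870 = -70787605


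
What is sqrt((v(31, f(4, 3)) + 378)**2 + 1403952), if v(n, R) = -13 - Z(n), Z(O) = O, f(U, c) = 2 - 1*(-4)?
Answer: 2*sqrt(378877) ≈ 1231.1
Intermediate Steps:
f(U, c) = 6 (f(U, c) = 2 + 4 = 6)
v(n, R) = -13 - n
sqrt((v(31, f(4, 3)) + 378)**2 + 1403952) = sqrt(((-13 - 1*31) + 378)**2 + 1403952) = sqrt(((-13 - 31) + 378)**2 + 1403952) = sqrt((-44 + 378)**2 + 1403952) = sqrt(334**2 + 1403952) = sqrt(111556 + 1403952) = sqrt(1515508) = 2*sqrt(378877)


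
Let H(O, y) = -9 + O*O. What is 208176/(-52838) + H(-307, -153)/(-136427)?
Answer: -16690140136/3604264913 ≈ -4.6307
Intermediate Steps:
H(O, y) = -9 + O²
208176/(-52838) + H(-307, -153)/(-136427) = 208176/(-52838) + (-9 + (-307)²)/(-136427) = 208176*(-1/52838) + (-9 + 94249)*(-1/136427) = -104088/26419 + 94240*(-1/136427) = -104088/26419 - 94240/136427 = -16690140136/3604264913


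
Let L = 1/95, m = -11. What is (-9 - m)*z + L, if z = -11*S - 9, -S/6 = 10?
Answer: 123691/95 ≈ 1302.0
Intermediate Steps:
S = -60 (S = -6*10 = -60)
L = 1/95 ≈ 0.010526
z = 651 (z = -11*(-60) - 9 = 660 - 9 = 651)
(-9 - m)*z + L = (-9 - 1*(-11))*651 + 1/95 = (-9 + 11)*651 + 1/95 = 2*651 + 1/95 = 1302 + 1/95 = 123691/95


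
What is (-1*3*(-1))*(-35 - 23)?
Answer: -174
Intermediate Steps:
(-1*3*(-1))*(-35 - 23) = -3*(-1)*(-58) = 3*(-58) = -174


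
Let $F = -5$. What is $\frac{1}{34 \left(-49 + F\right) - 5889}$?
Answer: $- \frac{1}{7725} \approx -0.00012945$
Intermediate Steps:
$\frac{1}{34 \left(-49 + F\right) - 5889} = \frac{1}{34 \left(-49 - 5\right) - 5889} = \frac{1}{34 \left(-54\right) - 5889} = \frac{1}{-1836 - 5889} = \frac{1}{-7725} = - \frac{1}{7725}$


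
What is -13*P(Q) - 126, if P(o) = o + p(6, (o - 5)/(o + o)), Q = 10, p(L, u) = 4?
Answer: -308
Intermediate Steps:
P(o) = 4 + o (P(o) = o + 4 = 4 + o)
-13*P(Q) - 126 = -13*(4 + 10) - 126 = -13*14 - 126 = -182 - 126 = -308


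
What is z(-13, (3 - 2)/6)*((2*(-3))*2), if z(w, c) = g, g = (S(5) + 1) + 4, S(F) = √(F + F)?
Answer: -60 - 12*√10 ≈ -97.947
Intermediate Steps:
S(F) = √2*√F (S(F) = √(2*F) = √2*√F)
g = 5 + √10 (g = (√2*√5 + 1) + 4 = (√10 + 1) + 4 = (1 + √10) + 4 = 5 + √10 ≈ 8.1623)
z(w, c) = 5 + √10
z(-13, (3 - 2)/6)*((2*(-3))*2) = (5 + √10)*((2*(-3))*2) = (5 + √10)*(-6*2) = (5 + √10)*(-12) = -60 - 12*√10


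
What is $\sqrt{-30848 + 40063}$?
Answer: $\sqrt{9215} \approx 95.995$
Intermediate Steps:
$\sqrt{-30848 + 40063} = \sqrt{9215}$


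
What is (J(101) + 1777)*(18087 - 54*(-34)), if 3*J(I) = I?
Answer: 36073912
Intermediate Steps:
J(I) = I/3
(J(101) + 1777)*(18087 - 54*(-34)) = ((1/3)*101 + 1777)*(18087 - 54*(-34)) = (101/3 + 1777)*(18087 + 1836) = (5432/3)*19923 = 36073912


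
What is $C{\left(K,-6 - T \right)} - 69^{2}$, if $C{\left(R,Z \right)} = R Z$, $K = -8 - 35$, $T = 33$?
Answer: $-3084$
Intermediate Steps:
$K = -43$ ($K = -8 - 35 = -43$)
$C{\left(K,-6 - T \right)} - 69^{2} = - 43 \left(-6 - 33\right) - 69^{2} = - 43 \left(-6 - 33\right) - 4761 = \left(-43\right) \left(-39\right) - 4761 = 1677 - 4761 = -3084$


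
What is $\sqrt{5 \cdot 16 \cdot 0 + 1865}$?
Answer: $\sqrt{1865} \approx 43.186$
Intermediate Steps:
$\sqrt{5 \cdot 16 \cdot 0 + 1865} = \sqrt{80 \cdot 0 + 1865} = \sqrt{0 + 1865} = \sqrt{1865}$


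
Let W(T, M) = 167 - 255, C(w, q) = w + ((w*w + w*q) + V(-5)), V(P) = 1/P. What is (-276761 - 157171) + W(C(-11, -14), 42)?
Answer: -434020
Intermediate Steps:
C(w, q) = -⅕ + w + w² + q*w (C(w, q) = w + ((w*w + w*q) + 1/(-5)) = w + ((w² + q*w) - ⅕) = w + (-⅕ + w² + q*w) = -⅕ + w + w² + q*w)
W(T, M) = -88
(-276761 - 157171) + W(C(-11, -14), 42) = (-276761 - 157171) - 88 = -433932 - 88 = -434020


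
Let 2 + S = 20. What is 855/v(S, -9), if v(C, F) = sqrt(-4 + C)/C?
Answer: 7695*sqrt(14)/7 ≈ 4113.1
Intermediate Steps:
S = 18 (S = -2 + 20 = 18)
v(C, F) = sqrt(-4 + C)/C
855/v(S, -9) = 855/((sqrt(-4 + 18)/18)) = 855/((sqrt(14)/18)) = 855*(9*sqrt(14)/7) = 7695*sqrt(14)/7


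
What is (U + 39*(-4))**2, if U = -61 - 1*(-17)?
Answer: 40000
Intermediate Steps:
U = -44 (U = -61 + 17 = -44)
(U + 39*(-4))**2 = (-44 + 39*(-4))**2 = (-44 - 156)**2 = (-200)**2 = 40000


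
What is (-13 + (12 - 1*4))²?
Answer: 25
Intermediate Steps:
(-13 + (12 - 1*4))² = (-13 + (12 - 4))² = (-13 + 8)² = (-5)² = 25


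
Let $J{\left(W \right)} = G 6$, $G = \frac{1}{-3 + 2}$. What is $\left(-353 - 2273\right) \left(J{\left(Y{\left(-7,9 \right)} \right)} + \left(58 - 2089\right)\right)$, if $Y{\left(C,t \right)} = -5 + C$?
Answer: $5349162$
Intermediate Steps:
$G = -1$ ($G = \frac{1}{-1} = -1$)
$J{\left(W \right)} = -6$ ($J{\left(W \right)} = \left(-1\right) 6 = -6$)
$\left(-353 - 2273\right) \left(J{\left(Y{\left(-7,9 \right)} \right)} + \left(58 - 2089\right)\right) = \left(-353 - 2273\right) \left(-6 + \left(58 - 2089\right)\right) = - 2626 \left(-6 + \left(58 - 2089\right)\right) = - 2626 \left(-6 - 2031\right) = \left(-2626\right) \left(-2037\right) = 5349162$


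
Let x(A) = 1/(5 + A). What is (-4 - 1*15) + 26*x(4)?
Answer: -145/9 ≈ -16.111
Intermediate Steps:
(-4 - 1*15) + 26*x(4) = (-4 - 1*15) + 26/(5 + 4) = (-4 - 15) + 26/9 = -19 + 26*(1/9) = -19 + 26/9 = -145/9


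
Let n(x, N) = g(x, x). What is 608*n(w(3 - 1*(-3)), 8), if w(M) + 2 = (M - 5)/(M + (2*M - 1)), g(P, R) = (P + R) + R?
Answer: -60192/17 ≈ -3540.7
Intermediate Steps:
g(P, R) = P + 2*R
w(M) = -2 + (-5 + M)/(-1 + 3*M) (w(M) = -2 + (M - 5)/(M + (2*M - 1)) = -2 + (-5 + M)/(M + (-1 + 2*M)) = -2 + (-5 + M)/(-1 + 3*M))
n(x, N) = 3*x (n(x, N) = x + 2*x = 3*x)
608*n(w(3 - 1*(-3)), 8) = 608*(3*((-3 - 5*(3 - 1*(-3)))/(-1 + 3*(3 - 1*(-3))))) = 608*(3*((-3 - 5*(3 + 3))/(-1 + 3*(3 + 3)))) = 608*(3*((-3 - 5*6)/(-1 + 3*6))) = 608*(3*((-3 - 30)/(-1 + 18))) = 608*(3*(-33/17)) = 608*(-99/17) = -60192/17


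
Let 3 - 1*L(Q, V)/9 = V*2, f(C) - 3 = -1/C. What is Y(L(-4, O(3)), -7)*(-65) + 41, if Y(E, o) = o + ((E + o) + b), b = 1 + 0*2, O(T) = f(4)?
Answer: 4697/2 ≈ 2348.5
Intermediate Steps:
f(C) = 3 - 1/C
O(T) = 11/4 (O(T) = 3 - 1/4 = 11/4)
b = 1 (b = 1 + 0 = 1)
L(Q, V) = 27 - 18*V (L(Q, V) = 27 - 9*V*2 = 27 - 18*V)
Y(E, o) = 1 + E + 2*o (Y(E, o) = o + ((E + o) + 1) = o + (1 + E + o) = 1 + E + 2*o)
Y(L(-4, O(3)), -7)*(-65) + 41 = (1 + (27 - 18*11/4) + 2*(-7))*(-65) + 41 = (1 + (27 - 99/2) - 14)*(-65) + 41 = (1 - 45/2 - 14)*(-65) + 41 = -71/2*(-65) + 41 = 4615/2 + 41 = 4697/2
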